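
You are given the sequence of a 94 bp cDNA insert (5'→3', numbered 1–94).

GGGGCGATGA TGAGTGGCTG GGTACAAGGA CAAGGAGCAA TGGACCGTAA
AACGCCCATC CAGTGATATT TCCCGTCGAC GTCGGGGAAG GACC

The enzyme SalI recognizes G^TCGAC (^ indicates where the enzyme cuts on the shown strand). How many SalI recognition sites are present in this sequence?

1

GTCGAC occurs starting at position 75.
SalI cuts at 1 site.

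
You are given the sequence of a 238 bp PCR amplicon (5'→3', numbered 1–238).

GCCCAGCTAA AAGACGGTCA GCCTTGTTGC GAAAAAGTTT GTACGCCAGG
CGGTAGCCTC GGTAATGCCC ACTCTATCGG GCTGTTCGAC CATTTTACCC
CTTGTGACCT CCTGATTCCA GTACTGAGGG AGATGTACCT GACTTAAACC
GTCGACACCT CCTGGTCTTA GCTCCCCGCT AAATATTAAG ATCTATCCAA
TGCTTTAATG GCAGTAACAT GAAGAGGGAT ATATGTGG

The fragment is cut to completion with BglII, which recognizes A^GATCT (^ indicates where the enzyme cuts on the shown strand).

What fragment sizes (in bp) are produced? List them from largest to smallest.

189, 49 bp

The BglII site (AGATCT) starts at position 189.
BglII cuts after the first base of each site, so after position 189.
Linear molecule, 1 cut → 2 fragments:
  1–189 → 189 bp
  190–238 → 49 bp
Sorted largest to smallest: 189, 49 bp.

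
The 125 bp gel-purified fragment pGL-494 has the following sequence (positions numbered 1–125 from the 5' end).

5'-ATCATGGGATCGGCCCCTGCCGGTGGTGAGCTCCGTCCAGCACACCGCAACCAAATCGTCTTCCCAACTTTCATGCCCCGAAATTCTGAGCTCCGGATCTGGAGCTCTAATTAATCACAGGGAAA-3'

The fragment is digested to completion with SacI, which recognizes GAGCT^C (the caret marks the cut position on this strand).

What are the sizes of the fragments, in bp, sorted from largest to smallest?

60, 32, 19, 14 bp

SacI sites (GAGCTC) start at positions 28, 88, 102.
SacI cuts after base 5 of each site (before the last base), so after positions 32, 92, 106.
Linear molecule, 3 cuts → 4 fragments:
  1–32 → 32 bp
  33–92 → 60 bp
  93–106 → 14 bp
  107–125 → 19 bp
Sorted largest to smallest: 60, 32, 19, 14 bp.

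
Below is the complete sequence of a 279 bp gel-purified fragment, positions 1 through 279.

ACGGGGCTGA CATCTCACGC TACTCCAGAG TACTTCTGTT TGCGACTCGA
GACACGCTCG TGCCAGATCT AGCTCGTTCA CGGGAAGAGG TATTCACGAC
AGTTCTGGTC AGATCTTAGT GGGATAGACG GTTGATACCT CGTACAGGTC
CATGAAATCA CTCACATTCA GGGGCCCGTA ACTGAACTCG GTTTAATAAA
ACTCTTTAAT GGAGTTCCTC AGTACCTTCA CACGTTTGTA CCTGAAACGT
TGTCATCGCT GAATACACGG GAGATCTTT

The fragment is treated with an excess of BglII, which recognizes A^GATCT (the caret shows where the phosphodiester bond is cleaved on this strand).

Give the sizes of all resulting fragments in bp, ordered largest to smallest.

161, 65, 46, 7 bp

BglII sites (AGATCT) start at positions 65, 111, 272.
BglII cuts after the first base of each site, so after positions 65, 111, 272.
Linear molecule, 3 cuts → 4 fragments:
  1–65 → 65 bp
  66–111 → 46 bp
  112–272 → 161 bp
  273–279 → 7 bp
Sorted largest to smallest: 161, 65, 46, 7 bp.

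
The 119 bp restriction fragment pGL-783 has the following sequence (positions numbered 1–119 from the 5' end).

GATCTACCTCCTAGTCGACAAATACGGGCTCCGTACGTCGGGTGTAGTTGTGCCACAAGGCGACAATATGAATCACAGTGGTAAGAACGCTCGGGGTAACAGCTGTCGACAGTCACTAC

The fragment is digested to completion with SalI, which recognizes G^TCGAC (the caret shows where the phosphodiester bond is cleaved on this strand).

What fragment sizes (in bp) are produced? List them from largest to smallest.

91, 14, 14 bp

SalI sites (GTCGAC) start at positions 14, 105.
SalI cuts after the first base of each site, so after positions 14, 105.
Linear molecule, 2 cuts → 3 fragments:
  1–14 → 14 bp
  15–105 → 91 bp
  106–119 → 14 bp
Sorted largest to smallest: 91, 14, 14 bp.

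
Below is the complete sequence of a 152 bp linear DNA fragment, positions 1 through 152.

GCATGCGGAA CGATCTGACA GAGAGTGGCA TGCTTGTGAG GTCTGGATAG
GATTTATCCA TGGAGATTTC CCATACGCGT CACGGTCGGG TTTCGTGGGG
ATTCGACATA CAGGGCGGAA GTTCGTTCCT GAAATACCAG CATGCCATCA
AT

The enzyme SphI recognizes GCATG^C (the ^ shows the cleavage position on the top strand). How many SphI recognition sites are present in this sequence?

GCATGC occurs starting at positions 1, 28, 140.
SphI cuts at 3 sites.

3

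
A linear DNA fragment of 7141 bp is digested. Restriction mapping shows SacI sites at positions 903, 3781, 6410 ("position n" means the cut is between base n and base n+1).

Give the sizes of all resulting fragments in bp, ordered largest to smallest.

Linear molecule, 3 cuts → 4 fragments:
  903 − 0 = 903 bp
  3781 − 903 = 2878 bp
  6410 − 3781 = 2629 bp
  7141 − 6410 = 731 bp
Sorted largest to smallest: 2878, 2629, 903, 731 bp.

2878, 2629, 903, 731 bp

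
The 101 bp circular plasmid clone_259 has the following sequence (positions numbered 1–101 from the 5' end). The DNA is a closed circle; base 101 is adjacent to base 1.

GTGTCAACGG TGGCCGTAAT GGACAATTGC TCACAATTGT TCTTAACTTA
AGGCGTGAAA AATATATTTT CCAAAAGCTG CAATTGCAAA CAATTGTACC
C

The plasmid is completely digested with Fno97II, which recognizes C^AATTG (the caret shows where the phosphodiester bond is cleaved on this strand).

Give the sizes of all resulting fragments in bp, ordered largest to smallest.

Fno97II sites (CAATTG) start at positions 24, 34, 81, 91.
Fno97II cuts after the first base of each site, so after positions 24, 34, 81, 91.
Circular molecule, 4 cuts → 4 fragments:
  25–34 → 10 bp
  35–81 → 47 bp
  82–91 → 10 bp
  92–101 then 1–24 → 10 + 24 = 34 bp
Sorted largest to smallest: 47, 34, 10, 10 bp.

47, 34, 10, 10 bp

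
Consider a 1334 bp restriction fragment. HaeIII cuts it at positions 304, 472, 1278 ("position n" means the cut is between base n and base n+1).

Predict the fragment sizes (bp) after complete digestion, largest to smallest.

Linear molecule, 3 cuts → 4 fragments:
  304 − 0 = 304 bp
  472 − 304 = 168 bp
  1278 − 472 = 806 bp
  1334 − 1278 = 56 bp
Sorted largest to smallest: 806, 304, 168, 56 bp.

806, 304, 168, 56 bp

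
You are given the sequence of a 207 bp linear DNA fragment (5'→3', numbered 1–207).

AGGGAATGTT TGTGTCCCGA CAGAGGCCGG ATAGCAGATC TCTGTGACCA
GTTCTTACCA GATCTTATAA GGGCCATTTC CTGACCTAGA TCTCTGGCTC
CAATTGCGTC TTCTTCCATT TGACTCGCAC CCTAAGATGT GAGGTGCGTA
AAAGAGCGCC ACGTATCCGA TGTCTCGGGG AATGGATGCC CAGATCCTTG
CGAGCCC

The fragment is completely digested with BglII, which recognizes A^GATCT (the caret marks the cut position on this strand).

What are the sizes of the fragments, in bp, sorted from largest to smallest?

BglII sites (AGATCT) start at positions 36, 60, 88.
BglII cuts after the first base of each site, so after positions 36, 60, 88.
Linear molecule, 3 cuts → 4 fragments:
  1–36 → 36 bp
  37–60 → 24 bp
  61–88 → 28 bp
  89–207 → 119 bp
Sorted largest to smallest: 119, 36, 28, 24 bp.

119, 36, 28, 24 bp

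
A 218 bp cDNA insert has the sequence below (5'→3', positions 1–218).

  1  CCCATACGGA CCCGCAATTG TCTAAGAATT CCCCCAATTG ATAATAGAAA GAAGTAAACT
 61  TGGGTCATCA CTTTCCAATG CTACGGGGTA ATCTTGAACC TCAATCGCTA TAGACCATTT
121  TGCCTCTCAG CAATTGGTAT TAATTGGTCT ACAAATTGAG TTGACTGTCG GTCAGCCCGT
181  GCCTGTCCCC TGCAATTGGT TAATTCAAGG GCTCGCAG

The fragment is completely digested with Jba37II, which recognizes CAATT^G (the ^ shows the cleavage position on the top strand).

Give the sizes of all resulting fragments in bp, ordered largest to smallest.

Jba37II sites (CAATTG) start at positions 15, 35, 131, 193.
Jba37II cuts after base 5 of each site (before the last base), so after positions 19, 39, 135, 197.
Linear molecule, 4 cuts → 5 fragments:
  1–19 → 19 bp
  20–39 → 20 bp
  40–135 → 96 bp
  136–197 → 62 bp
  198–218 → 21 bp
Sorted largest to smallest: 96, 62, 21, 20, 19 bp.

96, 62, 21, 20, 19 bp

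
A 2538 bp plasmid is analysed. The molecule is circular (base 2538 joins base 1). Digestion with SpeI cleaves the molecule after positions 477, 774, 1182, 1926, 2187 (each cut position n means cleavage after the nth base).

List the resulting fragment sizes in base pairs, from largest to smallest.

828, 744, 408, 297, 261 bp

Circular molecule, 5 cuts → 5 fragments:
  774 − 477 = 297 bp
  1182 − 774 = 408 bp
  1926 − 1182 = 744 bp
  2187 − 1926 = 261 bp
  wrap: 2538 − 2187 + 477 = 828 bp
Sorted largest to smallest: 828, 744, 408, 297, 261 bp.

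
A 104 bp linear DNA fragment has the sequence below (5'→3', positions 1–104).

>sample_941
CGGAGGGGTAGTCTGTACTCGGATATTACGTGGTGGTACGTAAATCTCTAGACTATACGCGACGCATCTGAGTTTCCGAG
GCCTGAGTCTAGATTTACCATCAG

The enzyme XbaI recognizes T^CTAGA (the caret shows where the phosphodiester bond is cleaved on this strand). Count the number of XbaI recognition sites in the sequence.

2

TCTAGA occurs starting at positions 47, 88.
XbaI cuts at 2 sites.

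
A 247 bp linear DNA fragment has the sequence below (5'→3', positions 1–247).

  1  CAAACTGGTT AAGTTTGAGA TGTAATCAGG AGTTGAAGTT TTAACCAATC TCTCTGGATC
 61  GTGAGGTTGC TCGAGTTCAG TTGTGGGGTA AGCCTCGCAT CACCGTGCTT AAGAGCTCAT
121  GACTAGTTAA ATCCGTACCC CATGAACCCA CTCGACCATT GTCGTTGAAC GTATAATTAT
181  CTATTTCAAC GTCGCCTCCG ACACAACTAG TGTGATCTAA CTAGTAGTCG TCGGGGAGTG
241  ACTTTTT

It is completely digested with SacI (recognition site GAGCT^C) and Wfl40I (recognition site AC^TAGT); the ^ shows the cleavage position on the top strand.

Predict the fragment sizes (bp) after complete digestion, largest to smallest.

The SacI site (GAGCTC) starts at position 113.
SacI cuts after base 5 of each site (before the last base), so after position 117.
Wfl40I sites (ACTAGT) start at positions 122, 206, 220.
Wfl40I cuts after base 2 of each site, so after positions 123, 207, 221.
Combined cut positions: 117, 123, 207, 221.
Linear molecule, 4 cuts → 5 fragments:
  1–117 → 117 bp
  118–123 → 6 bp
  124–207 → 84 bp
  208–221 → 14 bp
  222–247 → 26 bp
Sorted largest to smallest: 117, 84, 26, 14, 6 bp.

117, 84, 26, 14, 6 bp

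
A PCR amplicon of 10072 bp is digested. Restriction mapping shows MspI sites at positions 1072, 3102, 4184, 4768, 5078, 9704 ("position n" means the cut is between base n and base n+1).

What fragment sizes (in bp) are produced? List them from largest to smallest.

Linear molecule, 6 cuts → 7 fragments:
  1072 − 0 = 1072 bp
  3102 − 1072 = 2030 bp
  4184 − 3102 = 1082 bp
  4768 − 4184 = 584 bp
  5078 − 4768 = 310 bp
  9704 − 5078 = 4626 bp
  10072 − 9704 = 368 bp
Sorted largest to smallest: 4626, 2030, 1082, 1072, 584, 368, 310 bp.

4626, 2030, 1082, 1072, 584, 368, 310 bp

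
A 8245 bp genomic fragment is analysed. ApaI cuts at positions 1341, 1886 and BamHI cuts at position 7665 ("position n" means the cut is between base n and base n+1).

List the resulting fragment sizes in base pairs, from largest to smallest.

Combined cut positions (sorted): 1341, 1886, 7665.
Linear molecule, 3 cuts → 4 fragments:
  1341 − 0 = 1341 bp
  1886 − 1341 = 545 bp
  7665 − 1886 = 5779 bp
  8245 − 7665 = 580 bp
Sorted largest to smallest: 5779, 1341, 580, 545 bp.

5779, 1341, 580, 545 bp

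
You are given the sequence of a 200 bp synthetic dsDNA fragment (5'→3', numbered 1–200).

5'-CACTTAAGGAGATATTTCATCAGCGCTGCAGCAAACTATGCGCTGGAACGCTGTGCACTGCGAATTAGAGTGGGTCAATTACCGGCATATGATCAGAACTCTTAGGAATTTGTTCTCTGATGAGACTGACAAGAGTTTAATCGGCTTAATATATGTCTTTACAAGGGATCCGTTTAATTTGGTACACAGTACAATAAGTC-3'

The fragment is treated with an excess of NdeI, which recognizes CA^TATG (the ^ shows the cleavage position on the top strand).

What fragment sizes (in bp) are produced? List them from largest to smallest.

The NdeI site (CATATG) starts at position 86.
NdeI cuts after base 2 of each site, so after position 87.
Linear molecule, 1 cut → 2 fragments:
  1–87 → 87 bp
  88–200 → 113 bp
Sorted largest to smallest: 113, 87 bp.

113, 87 bp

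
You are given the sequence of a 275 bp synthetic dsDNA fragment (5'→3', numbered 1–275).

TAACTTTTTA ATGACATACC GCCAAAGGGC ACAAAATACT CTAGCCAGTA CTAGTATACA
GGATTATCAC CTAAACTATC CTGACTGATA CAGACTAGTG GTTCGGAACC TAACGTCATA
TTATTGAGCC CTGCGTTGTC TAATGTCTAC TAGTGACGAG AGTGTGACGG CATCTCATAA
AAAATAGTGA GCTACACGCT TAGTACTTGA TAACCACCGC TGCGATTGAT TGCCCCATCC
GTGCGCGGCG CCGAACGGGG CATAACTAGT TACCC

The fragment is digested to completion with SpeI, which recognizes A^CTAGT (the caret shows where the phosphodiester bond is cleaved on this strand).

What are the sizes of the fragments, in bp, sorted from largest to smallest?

116, 55, 50, 44, 10 bp

SpeI sites (ACTAGT) start at positions 50, 94, 149, 265.
SpeI cuts after the first base of each site, so after positions 50, 94, 149, 265.
Linear molecule, 4 cuts → 5 fragments:
  1–50 → 50 bp
  51–94 → 44 bp
  95–149 → 55 bp
  150–265 → 116 bp
  266–275 → 10 bp
Sorted largest to smallest: 116, 55, 50, 44, 10 bp.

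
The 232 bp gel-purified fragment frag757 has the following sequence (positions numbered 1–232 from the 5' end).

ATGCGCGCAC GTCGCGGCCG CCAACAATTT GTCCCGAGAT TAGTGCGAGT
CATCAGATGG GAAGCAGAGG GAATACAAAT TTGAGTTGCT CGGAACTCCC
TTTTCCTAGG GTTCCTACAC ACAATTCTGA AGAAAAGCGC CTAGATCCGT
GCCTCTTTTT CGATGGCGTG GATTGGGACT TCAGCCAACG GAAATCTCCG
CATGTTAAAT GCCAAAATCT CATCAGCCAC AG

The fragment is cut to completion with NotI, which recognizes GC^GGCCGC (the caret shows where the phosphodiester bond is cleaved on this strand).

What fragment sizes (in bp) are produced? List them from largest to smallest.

217, 15 bp

The NotI site (GCGGCCGC) starts at position 14.
NotI cuts after base 2 of each site, so after position 15.
Linear molecule, 1 cut → 2 fragments:
  1–15 → 15 bp
  16–232 → 217 bp
Sorted largest to smallest: 217, 15 bp.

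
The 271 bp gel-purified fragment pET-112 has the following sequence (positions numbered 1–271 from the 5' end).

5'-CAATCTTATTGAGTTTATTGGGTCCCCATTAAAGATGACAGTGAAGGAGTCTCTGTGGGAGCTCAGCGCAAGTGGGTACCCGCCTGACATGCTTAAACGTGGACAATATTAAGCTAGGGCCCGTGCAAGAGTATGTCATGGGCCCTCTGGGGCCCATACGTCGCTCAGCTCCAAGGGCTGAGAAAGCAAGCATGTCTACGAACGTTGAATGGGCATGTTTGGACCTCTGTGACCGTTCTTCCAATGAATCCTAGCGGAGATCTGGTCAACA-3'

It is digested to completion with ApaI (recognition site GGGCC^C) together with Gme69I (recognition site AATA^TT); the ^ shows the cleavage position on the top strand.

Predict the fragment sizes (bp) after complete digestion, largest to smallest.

ApaI sites (GGGCCC) start at positions 117, 140, 150.
ApaI cuts after base 5 of each site (before the last base), so after positions 121, 144, 154.
The Gme69I site (AATATT) starts at position 105.
Gme69I cuts after base 4 of each site, so after position 108.
Combined cut positions: 108, 121, 144, 154.
Linear molecule, 4 cuts → 5 fragments:
  1–108 → 108 bp
  109–121 → 13 bp
  122–144 → 23 bp
  145–154 → 10 bp
  155–271 → 117 bp
Sorted largest to smallest: 117, 108, 23, 13, 10 bp.

117, 108, 23, 13, 10 bp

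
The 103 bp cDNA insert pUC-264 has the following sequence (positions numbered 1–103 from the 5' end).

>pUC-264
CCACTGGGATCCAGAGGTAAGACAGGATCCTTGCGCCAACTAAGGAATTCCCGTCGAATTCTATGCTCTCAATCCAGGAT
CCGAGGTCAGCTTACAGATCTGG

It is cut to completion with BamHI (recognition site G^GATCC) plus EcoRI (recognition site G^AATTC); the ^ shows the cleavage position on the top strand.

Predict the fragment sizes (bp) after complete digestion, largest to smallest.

BamHI sites (GGATCC) start at positions 7, 25, 77.
BamHI cuts after the first base of each site, so after positions 7, 25, 77.
EcoRI sites (GAATTC) start at positions 45, 56.
EcoRI cuts after the first base of each site, so after positions 45, 56.
Combined cut positions: 7, 25, 45, 56, 77.
Linear molecule, 5 cuts → 6 fragments:
  1–7 → 7 bp
  8–25 → 18 bp
  26–45 → 20 bp
  46–56 → 11 bp
  57–77 → 21 bp
  78–103 → 26 bp
Sorted largest to smallest: 26, 21, 20, 18, 11, 7 bp.

26, 21, 20, 18, 11, 7 bp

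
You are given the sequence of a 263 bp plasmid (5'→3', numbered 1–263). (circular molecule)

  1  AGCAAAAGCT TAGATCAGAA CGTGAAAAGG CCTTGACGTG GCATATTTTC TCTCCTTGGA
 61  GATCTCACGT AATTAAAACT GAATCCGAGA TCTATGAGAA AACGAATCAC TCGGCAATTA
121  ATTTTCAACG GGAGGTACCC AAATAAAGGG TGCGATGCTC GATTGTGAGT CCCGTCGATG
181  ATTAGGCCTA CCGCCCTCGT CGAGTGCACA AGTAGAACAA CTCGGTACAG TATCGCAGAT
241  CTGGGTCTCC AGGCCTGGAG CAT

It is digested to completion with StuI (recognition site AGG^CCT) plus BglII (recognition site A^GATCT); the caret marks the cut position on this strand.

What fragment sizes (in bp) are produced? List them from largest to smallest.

StuI sites (AGGCCT) start at positions 28, 184, 251.
StuI cuts after base 3 of each site, so after positions 30, 186, 253.
BglII sites (AGATCT) start at positions 60, 88, 237.
BglII cuts after the first base of each site, so after positions 60, 88, 237.
Combined cut positions: 30, 60, 88, 186, 237, 253.
Circular molecule, 6 cuts → 6 fragments:
  31–60 → 30 bp
  61–88 → 28 bp
  89–186 → 98 bp
  187–237 → 51 bp
  238–253 → 16 bp
  254–263 then 1–30 → 10 + 30 = 40 bp
Sorted largest to smallest: 98, 51, 40, 30, 28, 16 bp.

98, 51, 40, 30, 28, 16 bp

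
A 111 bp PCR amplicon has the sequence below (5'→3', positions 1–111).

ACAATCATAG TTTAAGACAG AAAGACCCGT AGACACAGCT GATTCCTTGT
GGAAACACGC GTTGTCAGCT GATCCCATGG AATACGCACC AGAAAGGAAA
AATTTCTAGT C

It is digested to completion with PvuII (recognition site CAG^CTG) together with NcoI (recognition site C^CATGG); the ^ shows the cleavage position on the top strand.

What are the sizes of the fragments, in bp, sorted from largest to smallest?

38, 36, 30, 7 bp

PvuII sites (CAGCTG) start at positions 36, 66.
PvuII cuts after base 3 of each site, so after positions 38, 68.
The NcoI site (CCATGG) starts at position 75.
NcoI cuts after the first base of each site, so after position 75.
Combined cut positions: 38, 68, 75.
Linear molecule, 3 cuts → 4 fragments:
  1–38 → 38 bp
  39–68 → 30 bp
  69–75 → 7 bp
  76–111 → 36 bp
Sorted largest to smallest: 38, 36, 30, 7 bp.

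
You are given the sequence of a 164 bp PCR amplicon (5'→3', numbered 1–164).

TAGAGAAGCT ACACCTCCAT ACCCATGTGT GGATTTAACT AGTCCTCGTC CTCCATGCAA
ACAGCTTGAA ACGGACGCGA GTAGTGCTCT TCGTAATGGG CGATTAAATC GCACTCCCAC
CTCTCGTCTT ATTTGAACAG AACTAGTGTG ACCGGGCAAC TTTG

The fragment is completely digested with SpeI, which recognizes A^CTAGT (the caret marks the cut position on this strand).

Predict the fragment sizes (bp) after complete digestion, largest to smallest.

SpeI sites (ACTAGT) start at positions 38, 142.
SpeI cuts after the first base of each site, so after positions 38, 142.
Linear molecule, 2 cuts → 3 fragments:
  1–38 → 38 bp
  39–142 → 104 bp
  143–164 → 22 bp
Sorted largest to smallest: 104, 38, 22 bp.

104, 38, 22 bp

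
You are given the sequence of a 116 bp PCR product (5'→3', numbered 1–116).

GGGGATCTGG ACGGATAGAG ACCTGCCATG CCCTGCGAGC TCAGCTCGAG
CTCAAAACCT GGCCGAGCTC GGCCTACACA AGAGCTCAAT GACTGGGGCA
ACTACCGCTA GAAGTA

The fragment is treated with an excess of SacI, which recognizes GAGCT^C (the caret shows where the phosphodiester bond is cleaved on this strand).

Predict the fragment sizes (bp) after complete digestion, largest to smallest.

SacI sites (GAGCTC) start at positions 37, 48, 65, 82.
SacI cuts after base 5 of each site (before the last base), so after positions 41, 52, 69, 86.
Linear molecule, 4 cuts → 5 fragments:
  1–41 → 41 bp
  42–52 → 11 bp
  53–69 → 17 bp
  70–86 → 17 bp
  87–116 → 30 bp
Sorted largest to smallest: 41, 30, 17, 17, 11 bp.

41, 30, 17, 17, 11 bp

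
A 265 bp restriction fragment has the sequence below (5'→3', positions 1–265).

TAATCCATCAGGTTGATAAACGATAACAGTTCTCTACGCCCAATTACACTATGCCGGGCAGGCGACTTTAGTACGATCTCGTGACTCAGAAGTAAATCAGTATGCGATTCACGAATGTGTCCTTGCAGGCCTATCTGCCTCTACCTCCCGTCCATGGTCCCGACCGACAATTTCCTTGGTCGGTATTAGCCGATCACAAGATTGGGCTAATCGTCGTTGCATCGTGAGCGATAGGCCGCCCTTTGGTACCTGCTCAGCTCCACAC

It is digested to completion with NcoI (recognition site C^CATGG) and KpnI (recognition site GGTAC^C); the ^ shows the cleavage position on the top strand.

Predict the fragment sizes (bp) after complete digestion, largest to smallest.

The NcoI site (CCATGG) starts at position 152.
NcoI cuts after the first base of each site, so after position 152.
The KpnI site (GGTACC) starts at position 245.
KpnI cuts after base 5 of each site (before the last base), so after position 249.
Combined cut positions: 152, 249.
Linear molecule, 2 cuts → 3 fragments:
  1–152 → 152 bp
  153–249 → 97 bp
  250–265 → 16 bp
Sorted largest to smallest: 152, 97, 16 bp.

152, 97, 16 bp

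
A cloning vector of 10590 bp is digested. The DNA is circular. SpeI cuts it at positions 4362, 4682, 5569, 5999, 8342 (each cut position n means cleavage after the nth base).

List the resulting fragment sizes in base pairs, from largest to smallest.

Circular molecule, 5 cuts → 5 fragments:
  4682 − 4362 = 320 bp
  5569 − 4682 = 887 bp
  5999 − 5569 = 430 bp
  8342 − 5999 = 2343 bp
  wrap: 10590 − 8342 + 4362 = 6610 bp
Sorted largest to smallest: 6610, 2343, 887, 430, 320 bp.

6610, 2343, 887, 430, 320 bp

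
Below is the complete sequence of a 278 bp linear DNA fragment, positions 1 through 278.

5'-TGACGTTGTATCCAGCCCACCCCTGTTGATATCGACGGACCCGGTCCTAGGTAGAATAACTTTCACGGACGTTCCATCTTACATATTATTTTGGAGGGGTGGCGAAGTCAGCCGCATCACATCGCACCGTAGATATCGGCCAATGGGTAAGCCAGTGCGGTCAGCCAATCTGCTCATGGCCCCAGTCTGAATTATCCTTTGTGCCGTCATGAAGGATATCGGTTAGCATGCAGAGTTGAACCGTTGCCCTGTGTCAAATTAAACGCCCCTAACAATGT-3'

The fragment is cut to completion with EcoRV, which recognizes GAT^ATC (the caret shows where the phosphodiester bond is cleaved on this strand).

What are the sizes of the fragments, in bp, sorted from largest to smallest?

104, 83, 61, 30 bp

EcoRV sites (GATATC) start at positions 28, 132, 215.
EcoRV cuts after base 3 of each site, so after positions 30, 134, 217.
Linear molecule, 3 cuts → 4 fragments:
  1–30 → 30 bp
  31–134 → 104 bp
  135–217 → 83 bp
  218–278 → 61 bp
Sorted largest to smallest: 104, 83, 61, 30 bp.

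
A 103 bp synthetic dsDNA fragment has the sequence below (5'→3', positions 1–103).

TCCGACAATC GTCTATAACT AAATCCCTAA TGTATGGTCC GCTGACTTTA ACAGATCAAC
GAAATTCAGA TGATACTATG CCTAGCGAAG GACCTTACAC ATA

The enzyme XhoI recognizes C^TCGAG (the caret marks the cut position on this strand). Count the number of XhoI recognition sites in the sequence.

0

No occurrence of CTCGAG is present in the sequence.
XhoI does not cut: 0 sites.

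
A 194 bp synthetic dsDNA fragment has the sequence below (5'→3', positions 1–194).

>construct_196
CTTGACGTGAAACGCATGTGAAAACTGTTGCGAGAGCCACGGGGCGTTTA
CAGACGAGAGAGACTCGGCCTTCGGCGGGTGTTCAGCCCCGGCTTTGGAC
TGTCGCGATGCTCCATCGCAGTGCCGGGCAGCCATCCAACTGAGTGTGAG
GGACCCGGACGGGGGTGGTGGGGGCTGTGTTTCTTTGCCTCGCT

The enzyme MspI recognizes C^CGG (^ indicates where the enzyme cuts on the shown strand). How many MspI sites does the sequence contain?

CCGG occurs starting at positions 89, 124, 155.
MspI cuts at 3 sites.

3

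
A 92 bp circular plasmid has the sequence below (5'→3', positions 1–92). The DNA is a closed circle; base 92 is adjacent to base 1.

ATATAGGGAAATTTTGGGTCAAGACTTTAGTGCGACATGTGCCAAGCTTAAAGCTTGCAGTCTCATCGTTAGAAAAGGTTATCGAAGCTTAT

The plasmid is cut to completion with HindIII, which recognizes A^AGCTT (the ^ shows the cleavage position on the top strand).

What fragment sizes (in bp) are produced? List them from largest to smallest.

51, 34, 7 bp

HindIII sites (AAGCTT) start at positions 44, 51, 85.
HindIII cuts after the first base of each site, so after positions 44, 51, 85.
Circular molecule, 3 cuts → 3 fragments:
  45–51 → 7 bp
  52–85 → 34 bp
  86–92 then 1–44 → 7 + 44 = 51 bp
Sorted largest to smallest: 51, 34, 7 bp.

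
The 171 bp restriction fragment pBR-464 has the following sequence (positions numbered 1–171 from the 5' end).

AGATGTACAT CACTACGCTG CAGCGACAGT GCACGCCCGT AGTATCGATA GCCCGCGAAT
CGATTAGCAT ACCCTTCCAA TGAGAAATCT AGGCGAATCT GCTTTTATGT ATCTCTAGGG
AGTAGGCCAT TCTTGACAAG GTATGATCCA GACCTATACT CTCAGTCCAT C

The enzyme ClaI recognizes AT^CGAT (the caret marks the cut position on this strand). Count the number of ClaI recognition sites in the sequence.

2

ATCGAT occurs starting at positions 44, 59.
ClaI cuts at 2 sites.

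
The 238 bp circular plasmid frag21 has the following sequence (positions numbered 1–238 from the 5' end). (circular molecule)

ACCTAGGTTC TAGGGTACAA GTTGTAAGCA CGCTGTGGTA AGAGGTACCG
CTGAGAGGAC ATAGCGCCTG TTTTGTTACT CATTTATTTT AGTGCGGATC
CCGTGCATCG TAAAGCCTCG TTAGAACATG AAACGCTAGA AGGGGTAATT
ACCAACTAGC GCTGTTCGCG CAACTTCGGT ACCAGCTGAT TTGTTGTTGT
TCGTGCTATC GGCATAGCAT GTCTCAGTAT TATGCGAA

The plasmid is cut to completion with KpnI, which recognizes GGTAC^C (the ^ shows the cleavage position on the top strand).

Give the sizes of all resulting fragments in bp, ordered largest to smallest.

KpnI sites (GGTACC) start at positions 44, 178.
KpnI cuts after base 5 of each site (before the last base), so after positions 48, 182.
Circular molecule, 2 cuts → 2 fragments:
  49–182 → 134 bp
  183–238 then 1–48 → 56 + 48 = 104 bp
Sorted largest to smallest: 134, 104 bp.

134, 104 bp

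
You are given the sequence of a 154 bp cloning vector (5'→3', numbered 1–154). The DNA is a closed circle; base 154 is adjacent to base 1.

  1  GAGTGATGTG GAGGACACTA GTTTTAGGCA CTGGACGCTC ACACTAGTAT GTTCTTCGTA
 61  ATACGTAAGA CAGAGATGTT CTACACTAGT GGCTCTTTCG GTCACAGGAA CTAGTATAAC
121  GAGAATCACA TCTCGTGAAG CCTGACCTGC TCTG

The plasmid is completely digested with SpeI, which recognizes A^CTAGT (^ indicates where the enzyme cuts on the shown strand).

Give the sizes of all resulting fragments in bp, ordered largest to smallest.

61, 42, 26, 25 bp

SpeI sites (ACTAGT) start at positions 17, 43, 85, 110.
SpeI cuts after the first base of each site, so after positions 17, 43, 85, 110.
Circular molecule, 4 cuts → 4 fragments:
  18–43 → 26 bp
  44–85 → 42 bp
  86–110 → 25 bp
  111–154 then 1–17 → 44 + 17 = 61 bp
Sorted largest to smallest: 61, 42, 26, 25 bp.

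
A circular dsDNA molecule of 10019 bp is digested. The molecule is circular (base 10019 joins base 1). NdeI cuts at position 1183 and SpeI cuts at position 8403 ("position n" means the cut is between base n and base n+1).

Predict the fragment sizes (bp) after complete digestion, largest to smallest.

7220, 2799 bp

Combined cut positions (sorted): 1183, 8403.
Circular molecule, 2 cuts → 2 fragments:
  8403 − 1183 = 7220 bp
  wrap: 10019 − 8403 + 1183 = 2799 bp
Sorted largest to smallest: 7220, 2799 bp.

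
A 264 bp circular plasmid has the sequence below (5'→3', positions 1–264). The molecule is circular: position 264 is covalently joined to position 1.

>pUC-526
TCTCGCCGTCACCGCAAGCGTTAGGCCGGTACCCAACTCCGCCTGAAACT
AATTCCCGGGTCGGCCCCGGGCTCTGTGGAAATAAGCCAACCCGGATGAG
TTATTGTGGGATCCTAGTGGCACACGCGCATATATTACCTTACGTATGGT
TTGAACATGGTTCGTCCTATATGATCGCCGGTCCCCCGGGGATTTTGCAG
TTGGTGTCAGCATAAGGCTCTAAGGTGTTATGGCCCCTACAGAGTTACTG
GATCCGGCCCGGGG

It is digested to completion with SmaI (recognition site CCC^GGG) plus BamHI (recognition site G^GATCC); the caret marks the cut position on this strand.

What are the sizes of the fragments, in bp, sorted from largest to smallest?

SmaI sites (CCCGGG) start at positions 55, 66, 185, 258.
SmaI cuts after base 3 of each site, so after positions 57, 68, 187, 260.
BamHI sites (GGATCC) start at positions 109, 250.
BamHI cuts after the first base of each site, so after positions 109, 250.
Combined cut positions: 57, 68, 109, 187, 250, 260.
Circular molecule, 6 cuts → 6 fragments:
  58–68 → 11 bp
  69–109 → 41 bp
  110–187 → 78 bp
  188–250 → 63 bp
  251–260 → 10 bp
  261–264 then 1–57 → 4 + 57 = 61 bp
Sorted largest to smallest: 78, 63, 61, 41, 11, 10 bp.

78, 63, 61, 41, 11, 10 bp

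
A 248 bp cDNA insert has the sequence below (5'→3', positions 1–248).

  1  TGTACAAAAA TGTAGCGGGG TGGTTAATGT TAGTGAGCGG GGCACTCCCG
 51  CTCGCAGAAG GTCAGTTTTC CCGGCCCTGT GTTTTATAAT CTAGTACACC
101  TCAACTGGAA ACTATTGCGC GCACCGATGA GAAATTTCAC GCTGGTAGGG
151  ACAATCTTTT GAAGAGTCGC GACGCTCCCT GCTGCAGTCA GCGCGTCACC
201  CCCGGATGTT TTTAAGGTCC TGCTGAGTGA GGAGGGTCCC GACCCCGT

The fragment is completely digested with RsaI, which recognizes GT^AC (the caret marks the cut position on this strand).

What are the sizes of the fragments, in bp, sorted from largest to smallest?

RsaI sites (GTAC) start at positions 2, 94.
RsaI cuts after base 2 of each site, so after positions 3, 95.
Linear molecule, 2 cuts → 3 fragments:
  1–3 → 3 bp
  4–95 → 92 bp
  96–248 → 153 bp
Sorted largest to smallest: 153, 92, 3 bp.

153, 92, 3 bp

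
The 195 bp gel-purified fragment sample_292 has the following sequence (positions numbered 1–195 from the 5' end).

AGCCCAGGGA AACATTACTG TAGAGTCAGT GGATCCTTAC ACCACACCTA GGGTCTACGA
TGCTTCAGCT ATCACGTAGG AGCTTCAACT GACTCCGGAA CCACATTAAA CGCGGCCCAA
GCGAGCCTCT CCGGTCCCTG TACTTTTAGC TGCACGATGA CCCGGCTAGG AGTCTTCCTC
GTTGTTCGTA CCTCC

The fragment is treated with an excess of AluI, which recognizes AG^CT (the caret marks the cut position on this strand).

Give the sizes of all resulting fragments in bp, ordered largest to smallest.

68, 67, 46, 14 bp

AluI sites (AGCT) start at positions 67, 81, 148.
AluI cuts after base 2 of each site, so after positions 68, 82, 149.
Linear molecule, 3 cuts → 4 fragments:
  1–68 → 68 bp
  69–82 → 14 bp
  83–149 → 67 bp
  150–195 → 46 bp
Sorted largest to smallest: 68, 67, 46, 14 bp.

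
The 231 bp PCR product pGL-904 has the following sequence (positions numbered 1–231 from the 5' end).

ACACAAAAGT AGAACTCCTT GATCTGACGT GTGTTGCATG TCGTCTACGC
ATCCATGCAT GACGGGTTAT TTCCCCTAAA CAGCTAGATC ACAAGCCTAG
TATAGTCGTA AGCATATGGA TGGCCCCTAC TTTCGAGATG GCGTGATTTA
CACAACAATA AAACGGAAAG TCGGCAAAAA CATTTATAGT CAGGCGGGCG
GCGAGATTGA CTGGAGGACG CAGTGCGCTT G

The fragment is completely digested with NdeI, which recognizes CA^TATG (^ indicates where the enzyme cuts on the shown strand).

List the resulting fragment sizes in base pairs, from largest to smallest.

117, 114 bp

The NdeI site (CATATG) starts at position 113.
NdeI cuts after base 2 of each site, so after position 114.
Linear molecule, 1 cut → 2 fragments:
  1–114 → 114 bp
  115–231 → 117 bp
Sorted largest to smallest: 117, 114 bp.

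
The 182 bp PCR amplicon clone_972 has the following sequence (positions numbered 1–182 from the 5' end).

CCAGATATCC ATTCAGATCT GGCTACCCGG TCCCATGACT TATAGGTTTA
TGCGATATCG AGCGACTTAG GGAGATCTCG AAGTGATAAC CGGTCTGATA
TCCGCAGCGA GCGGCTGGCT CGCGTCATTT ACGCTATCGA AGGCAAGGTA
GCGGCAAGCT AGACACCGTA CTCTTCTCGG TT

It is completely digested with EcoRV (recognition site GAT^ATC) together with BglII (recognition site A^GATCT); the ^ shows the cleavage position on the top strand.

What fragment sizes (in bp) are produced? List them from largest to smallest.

EcoRV sites (GATATC) start at positions 4, 54, 97.
EcoRV cuts after base 3 of each site, so after positions 6, 56, 99.
BglII sites (AGATCT) start at positions 15, 73.
BglII cuts after the first base of each site, so after positions 15, 73.
Combined cut positions: 6, 15, 56, 73, 99.
Linear molecule, 5 cuts → 6 fragments:
  1–6 → 6 bp
  7–15 → 9 bp
  16–56 → 41 bp
  57–73 → 17 bp
  74–99 → 26 bp
  100–182 → 83 bp
Sorted largest to smallest: 83, 41, 26, 17, 9, 6 bp.

83, 41, 26, 17, 9, 6 bp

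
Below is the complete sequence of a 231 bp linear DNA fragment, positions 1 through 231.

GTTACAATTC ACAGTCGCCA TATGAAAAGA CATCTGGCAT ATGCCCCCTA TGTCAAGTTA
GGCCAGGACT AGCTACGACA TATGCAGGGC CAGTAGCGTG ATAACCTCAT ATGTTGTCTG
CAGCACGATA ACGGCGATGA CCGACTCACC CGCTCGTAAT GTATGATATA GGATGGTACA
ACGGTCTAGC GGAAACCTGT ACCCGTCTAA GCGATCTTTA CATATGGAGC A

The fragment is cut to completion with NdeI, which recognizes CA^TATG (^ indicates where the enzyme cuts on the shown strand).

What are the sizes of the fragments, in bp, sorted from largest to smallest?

NdeI sites (CATATG) start at positions 19, 38, 79, 108, 221.
NdeI cuts after base 2 of each site, so after positions 20, 39, 80, 109, 222.
Linear molecule, 5 cuts → 6 fragments:
  1–20 → 20 bp
  21–39 → 19 bp
  40–80 → 41 bp
  81–109 → 29 bp
  110–222 → 113 bp
  223–231 → 9 bp
Sorted largest to smallest: 113, 41, 29, 20, 19, 9 bp.

113, 41, 29, 20, 19, 9 bp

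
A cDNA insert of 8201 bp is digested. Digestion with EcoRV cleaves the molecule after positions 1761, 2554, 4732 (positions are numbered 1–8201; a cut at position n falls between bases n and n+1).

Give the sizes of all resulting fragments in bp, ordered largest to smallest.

Linear molecule, 3 cuts → 4 fragments:
  1761 − 0 = 1761 bp
  2554 − 1761 = 793 bp
  4732 − 2554 = 2178 bp
  8201 − 4732 = 3469 bp
Sorted largest to smallest: 3469, 2178, 1761, 793 bp.

3469, 2178, 1761, 793 bp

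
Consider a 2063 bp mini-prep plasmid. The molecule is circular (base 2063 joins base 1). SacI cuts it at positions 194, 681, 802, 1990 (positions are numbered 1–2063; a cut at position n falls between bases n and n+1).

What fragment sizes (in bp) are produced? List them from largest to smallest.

Circular molecule, 4 cuts → 4 fragments:
  681 − 194 = 487 bp
  802 − 681 = 121 bp
  1990 − 802 = 1188 bp
  wrap: 2063 − 1990 + 194 = 267 bp
Sorted largest to smallest: 1188, 487, 267, 121 bp.

1188, 487, 267, 121 bp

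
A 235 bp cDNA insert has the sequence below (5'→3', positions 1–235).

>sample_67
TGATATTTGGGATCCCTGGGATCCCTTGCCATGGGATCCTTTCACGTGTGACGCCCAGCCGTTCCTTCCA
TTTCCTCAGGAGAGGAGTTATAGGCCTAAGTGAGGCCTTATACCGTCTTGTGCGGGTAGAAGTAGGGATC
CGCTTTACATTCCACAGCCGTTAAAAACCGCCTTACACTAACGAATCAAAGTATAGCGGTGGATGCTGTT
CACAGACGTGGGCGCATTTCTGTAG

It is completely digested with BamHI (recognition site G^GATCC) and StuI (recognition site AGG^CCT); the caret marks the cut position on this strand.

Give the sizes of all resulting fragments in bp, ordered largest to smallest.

99, 60, 31, 15, 11, 10, 9 bp

BamHI sites (GGATCC) start at positions 10, 19, 34, 136.
BamHI cuts after the first base of each site, so after positions 10, 19, 34, 136.
StuI sites (AGGCCT) start at positions 92, 103.
StuI cuts after base 3 of each site, so after positions 94, 105.
Combined cut positions: 10, 19, 34, 94, 105, 136.
Linear molecule, 6 cuts → 7 fragments:
  1–10 → 10 bp
  11–19 → 9 bp
  20–34 → 15 bp
  35–94 → 60 bp
  95–105 → 11 bp
  106–136 → 31 bp
  137–235 → 99 bp
Sorted largest to smallest: 99, 60, 31, 15, 11, 10, 9 bp.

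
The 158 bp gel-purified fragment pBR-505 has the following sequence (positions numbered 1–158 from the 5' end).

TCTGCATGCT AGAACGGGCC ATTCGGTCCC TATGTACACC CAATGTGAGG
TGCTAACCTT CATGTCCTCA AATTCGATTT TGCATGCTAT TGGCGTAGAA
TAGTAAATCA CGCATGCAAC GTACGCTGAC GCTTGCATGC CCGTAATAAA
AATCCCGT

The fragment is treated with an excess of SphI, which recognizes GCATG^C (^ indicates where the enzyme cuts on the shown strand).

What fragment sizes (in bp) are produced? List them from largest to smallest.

78, 30, 23, 19, 8 bp

SphI sites (GCATGC) start at positions 4, 82, 112, 135.
SphI cuts after base 5 of each site (before the last base), so after positions 8, 86, 116, 139.
Linear molecule, 4 cuts → 5 fragments:
  1–8 → 8 bp
  9–86 → 78 bp
  87–116 → 30 bp
  117–139 → 23 bp
  140–158 → 19 bp
Sorted largest to smallest: 78, 30, 23, 19, 8 bp.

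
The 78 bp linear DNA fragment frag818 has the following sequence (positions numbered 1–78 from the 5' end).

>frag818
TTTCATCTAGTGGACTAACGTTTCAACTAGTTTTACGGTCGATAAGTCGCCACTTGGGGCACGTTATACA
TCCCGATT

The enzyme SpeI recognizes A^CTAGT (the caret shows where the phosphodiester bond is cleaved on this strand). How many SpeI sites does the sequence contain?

1

ACTAGT occurs starting at position 26.
SpeI cuts at 1 site.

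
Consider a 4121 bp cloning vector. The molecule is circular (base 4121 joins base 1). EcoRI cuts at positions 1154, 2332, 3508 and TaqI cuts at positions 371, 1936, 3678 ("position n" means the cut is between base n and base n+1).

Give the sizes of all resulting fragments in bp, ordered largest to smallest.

Combined cut positions (sorted): 371, 1154, 1936, 2332, 3508, 3678.
Circular molecule, 6 cuts → 6 fragments:
  1154 − 371 = 783 bp
  1936 − 1154 = 782 bp
  2332 − 1936 = 396 bp
  3508 − 2332 = 1176 bp
  3678 − 3508 = 170 bp
  wrap: 4121 − 3678 + 371 = 814 bp
Sorted largest to smallest: 1176, 814, 783, 782, 396, 170 bp.

1176, 814, 783, 782, 396, 170 bp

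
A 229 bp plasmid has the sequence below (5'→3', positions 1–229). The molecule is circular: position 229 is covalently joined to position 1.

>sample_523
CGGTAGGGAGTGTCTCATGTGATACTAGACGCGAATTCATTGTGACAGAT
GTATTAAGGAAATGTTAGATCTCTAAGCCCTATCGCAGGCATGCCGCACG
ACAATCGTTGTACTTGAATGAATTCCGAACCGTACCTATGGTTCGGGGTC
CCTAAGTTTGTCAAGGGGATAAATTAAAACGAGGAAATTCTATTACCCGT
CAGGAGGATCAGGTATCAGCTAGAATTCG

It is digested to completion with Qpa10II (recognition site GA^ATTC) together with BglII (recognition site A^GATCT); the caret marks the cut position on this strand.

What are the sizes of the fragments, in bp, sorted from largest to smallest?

103, 54, 39, 33 bp

Qpa10II sites (GAATTC) start at positions 33, 120, 223.
Qpa10II cuts after base 2 of each site, so after positions 34, 121, 224.
The BglII site (AGATCT) starts at position 67.
BglII cuts after the first base of each site, so after position 67.
Combined cut positions: 34, 67, 121, 224.
Circular molecule, 4 cuts → 4 fragments:
  35–67 → 33 bp
  68–121 → 54 bp
  122–224 → 103 bp
  225–229 then 1–34 → 5 + 34 = 39 bp
Sorted largest to smallest: 103, 54, 39, 33 bp.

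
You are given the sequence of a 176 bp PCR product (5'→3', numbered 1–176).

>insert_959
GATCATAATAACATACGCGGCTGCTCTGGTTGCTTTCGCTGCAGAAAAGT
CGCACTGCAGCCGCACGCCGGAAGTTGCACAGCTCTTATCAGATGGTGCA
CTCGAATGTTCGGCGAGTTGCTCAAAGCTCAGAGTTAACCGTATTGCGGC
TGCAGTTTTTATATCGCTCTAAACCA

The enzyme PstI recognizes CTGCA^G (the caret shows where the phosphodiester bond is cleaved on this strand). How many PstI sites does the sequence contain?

CTGCAG occurs starting at positions 39, 55, 150.
PstI cuts at 3 sites.

3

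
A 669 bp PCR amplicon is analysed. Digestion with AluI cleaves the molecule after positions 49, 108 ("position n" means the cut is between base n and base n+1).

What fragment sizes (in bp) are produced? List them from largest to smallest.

561, 59, 49 bp

Linear molecule, 2 cuts → 3 fragments:
  49 − 0 = 49 bp
  108 − 49 = 59 bp
  669 − 108 = 561 bp
Sorted largest to smallest: 561, 59, 49 bp.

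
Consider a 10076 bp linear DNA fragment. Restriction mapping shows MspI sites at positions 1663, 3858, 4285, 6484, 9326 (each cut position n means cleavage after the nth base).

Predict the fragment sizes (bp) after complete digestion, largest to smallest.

2842, 2199, 2195, 1663, 750, 427 bp

Linear molecule, 5 cuts → 6 fragments:
  1663 − 0 = 1663 bp
  3858 − 1663 = 2195 bp
  4285 − 3858 = 427 bp
  6484 − 4285 = 2199 bp
  9326 − 6484 = 2842 bp
  10076 − 9326 = 750 bp
Sorted largest to smallest: 2842, 2199, 2195, 1663, 750, 427 bp.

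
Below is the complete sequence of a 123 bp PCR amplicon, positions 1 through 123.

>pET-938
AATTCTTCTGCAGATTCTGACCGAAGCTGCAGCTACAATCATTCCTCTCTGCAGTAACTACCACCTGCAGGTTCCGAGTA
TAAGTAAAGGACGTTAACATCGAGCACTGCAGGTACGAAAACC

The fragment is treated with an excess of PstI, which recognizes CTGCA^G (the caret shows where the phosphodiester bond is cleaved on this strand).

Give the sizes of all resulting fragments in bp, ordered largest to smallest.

42, 22, 19, 16, 12, 12 bp

PstI sites (CTGCAG) start at positions 8, 27, 49, 65, 107.
PstI cuts after base 5 of each site (before the last base), so after positions 12, 31, 53, 69, 111.
Linear molecule, 5 cuts → 6 fragments:
  1–12 → 12 bp
  13–31 → 19 bp
  32–53 → 22 bp
  54–69 → 16 bp
  70–111 → 42 bp
  112–123 → 12 bp
Sorted largest to smallest: 42, 22, 19, 16, 12, 12 bp.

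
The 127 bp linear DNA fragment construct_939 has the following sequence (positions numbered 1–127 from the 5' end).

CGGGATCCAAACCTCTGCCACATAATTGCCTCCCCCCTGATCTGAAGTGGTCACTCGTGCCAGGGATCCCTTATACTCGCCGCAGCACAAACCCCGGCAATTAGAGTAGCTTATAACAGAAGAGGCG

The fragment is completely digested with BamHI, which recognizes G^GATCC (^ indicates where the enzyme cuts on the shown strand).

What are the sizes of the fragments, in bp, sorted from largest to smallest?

BamHI sites (GGATCC) start at positions 3, 64.
BamHI cuts after the first base of each site, so after positions 3, 64.
Linear molecule, 2 cuts → 3 fragments:
  1–3 → 3 bp
  4–64 → 61 bp
  65–127 → 63 bp
Sorted largest to smallest: 63, 61, 3 bp.

63, 61, 3 bp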